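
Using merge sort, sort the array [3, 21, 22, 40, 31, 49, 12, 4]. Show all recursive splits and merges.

Merge sort trace:

Split: [3, 21, 22, 40, 31, 49, 12, 4] -> [3, 21, 22, 40] and [31, 49, 12, 4]
  Split: [3, 21, 22, 40] -> [3, 21] and [22, 40]
    Split: [3, 21] -> [3] and [21]
    Merge: [3] + [21] -> [3, 21]
    Split: [22, 40] -> [22] and [40]
    Merge: [22] + [40] -> [22, 40]
  Merge: [3, 21] + [22, 40] -> [3, 21, 22, 40]
  Split: [31, 49, 12, 4] -> [31, 49] and [12, 4]
    Split: [31, 49] -> [31] and [49]
    Merge: [31] + [49] -> [31, 49]
    Split: [12, 4] -> [12] and [4]
    Merge: [12] + [4] -> [4, 12]
  Merge: [31, 49] + [4, 12] -> [4, 12, 31, 49]
Merge: [3, 21, 22, 40] + [4, 12, 31, 49] -> [3, 4, 12, 21, 22, 31, 40, 49]

Final sorted array: [3, 4, 12, 21, 22, 31, 40, 49]

The merge sort proceeds by recursively splitting the array and merging sorted halves.
After all merges, the sorted array is [3, 4, 12, 21, 22, 31, 40, 49].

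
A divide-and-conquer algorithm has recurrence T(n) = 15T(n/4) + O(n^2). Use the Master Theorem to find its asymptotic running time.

Master Theorem for T(n) = 15T(n/4) + O(n^2):

a = 15, b = 4, c = 2
log_b(a) = log_4(15) = 1.9534

Case 3: c = 2 > log_4(15) = 1.9534
T(n) = O(n^2) = O(n^2)

For T(n) = 15T(n/4) + O(n^2): log_4(15) = 1.9534. This is Case 3 of the Master Theorem (c > log_b(a), work dominated by root), giving O(n^2).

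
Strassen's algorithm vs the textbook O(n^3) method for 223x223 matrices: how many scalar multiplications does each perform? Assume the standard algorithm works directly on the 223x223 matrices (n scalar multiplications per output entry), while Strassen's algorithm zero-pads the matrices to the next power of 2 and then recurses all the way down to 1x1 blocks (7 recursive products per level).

Matrix multiplication for 223x223 matrices:

Strassen's algorithm requires power-of-2 dimensions. Pad 223x223 to 256x256 (next power of 2).

Standard algorithm: 223^3 = 11089567 multiplications
Strassen's algorithm: 7^(log2(256)) = 7^8 = 5764801 multiplications
Savings: 11089567 - 5764801 = 5324766 multiplications

Standard: 11089567 multiplications (223^3). Strassen: 5764801 multiplications (7^8, after padding to 256x256). Strassen reduces 8 recursive multiplications to 7 at each level.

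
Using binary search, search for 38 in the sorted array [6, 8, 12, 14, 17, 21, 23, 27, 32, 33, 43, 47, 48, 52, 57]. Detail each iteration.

Binary search for 38 in [6, 8, 12, 14, 17, 21, 23, 27, 32, 33, 43, 47, 48, 52, 57]:

lo=0, hi=14, mid=7, arr[mid]=27 -> 27 < 38, search right half
lo=8, hi=14, mid=11, arr[mid]=47 -> 47 > 38, search left half
lo=8, hi=10, mid=9, arr[mid]=33 -> 33 < 38, search right half
lo=10, hi=10, mid=10, arr[mid]=43 -> 43 > 38, search left half
lo=10 > hi=9, target 38 not found

Binary search determines that 38 is not in the array after 4 comparisons. The search space was exhausted without finding the target.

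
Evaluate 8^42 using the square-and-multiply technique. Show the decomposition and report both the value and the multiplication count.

Computing 8^42 by squaring (build up from 8^1; each line after the first costs one multiplication):

8^1 = 8
8^2 = (8^1)^2 = 8^2 = 64
8^4 = (8^2)^2 = 64^2 = 4096
8^5 = 8 * 8^4 = 8 * 4096 = 32768
8^10 = (8^5)^2 = 32768^2 = 1073741824
8^20 = (8^10)^2 = 1073741824^2 = 1152921504606846976
8^21 = 8 * 8^20 = 8 * 1152921504606846976 = 9223372036854775808
8^42 = (8^21)^2 = 9223372036854775808^2 = 85070591730234615865843651857942052864

Result: 85070591730234615865843651857942052864
Multiplications needed: 7 (7 lines after 8^1)

8^42 = 85070591730234615865843651857942052864. Using exponentiation by squaring, this requires 7 multiplications. The key idea: if the exponent is even, square the half-power; if odd, multiply by the base once.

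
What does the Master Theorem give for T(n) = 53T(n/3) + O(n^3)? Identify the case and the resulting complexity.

Master Theorem for T(n) = 53T(n/3) + O(n^3):

a = 53, b = 3, c = 3
log_b(a) = log_3(53) = 3.6139

Case 1: c = 3 < log_3(53) = 3.6139
T(n) = O(n^(log_3 53))

For T(n) = 53T(n/3) + O(n^3): log_3(53) = 3.6139. This is Case 1 of the Master Theorem (c < log_b(a), work dominated by leaves), giving O(n^(log_3 53)).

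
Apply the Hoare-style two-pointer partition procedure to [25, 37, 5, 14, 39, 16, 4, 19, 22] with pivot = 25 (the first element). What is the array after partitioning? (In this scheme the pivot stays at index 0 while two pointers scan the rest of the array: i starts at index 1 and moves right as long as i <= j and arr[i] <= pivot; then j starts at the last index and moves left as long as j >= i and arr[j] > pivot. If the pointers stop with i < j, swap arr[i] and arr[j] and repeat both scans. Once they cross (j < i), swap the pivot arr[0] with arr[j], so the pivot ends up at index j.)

Hoare-style two-pointer partition with pivot = 25:

Initial array: [25, 37, 5, 14, 39, 16, 4, 19, 22]

Pointers start at i = 1, j = 8.
i stops at index 1 (arr[1]=37 > 25), j stops at index 8 (arr[8]=22 <= 25): swap arr[1] and arr[8], array becomes [25, 22, 5, 14, 39, 16, 4, 19, 37]
i stops at index 4 (arr[4]=39 > 25), j stops at index 7 (arr[7]=19 <= 25): swap arr[4] and arr[7], array becomes [25, 22, 5, 14, 19, 16, 4, 39, 37]
i ends at 7, j ends at 6: the pointers have crossed (j < i), so scanning stops.

Swap pivot arr[0] with arr[6] to place pivot at position 6: [4, 22, 5, 14, 19, 16, 25, 39, 37]
Pivot position: 6

After partitioning with pivot 25, the array becomes [4, 22, 5, 14, 19, 16, 25, 39, 37]. The pivot is placed at index 6. All elements to the left of the pivot are <= 25, and all elements to the right are > 25.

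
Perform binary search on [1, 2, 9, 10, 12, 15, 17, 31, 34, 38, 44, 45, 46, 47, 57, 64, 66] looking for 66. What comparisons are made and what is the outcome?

Binary search for 66 in [1, 2, 9, 10, 12, 15, 17, 31, 34, 38, 44, 45, 46, 47, 57, 64, 66]:

lo=0, hi=16, mid=8, arr[mid]=34 -> 34 < 66, search right half
lo=9, hi=16, mid=12, arr[mid]=46 -> 46 < 66, search right half
lo=13, hi=16, mid=14, arr[mid]=57 -> 57 < 66, search right half
lo=15, hi=16, mid=15, arr[mid]=64 -> 64 < 66, search right half
lo=16, hi=16, mid=16, arr[mid]=66 -> Found target at index 16!

Binary search finds 66 at index 16 after 5 comparisons. The search repeatedly halves the search space by comparing with the middle element.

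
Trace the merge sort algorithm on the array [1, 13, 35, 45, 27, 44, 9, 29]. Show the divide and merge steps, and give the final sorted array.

Merge sort trace:

Split: [1, 13, 35, 45, 27, 44, 9, 29] -> [1, 13, 35, 45] and [27, 44, 9, 29]
  Split: [1, 13, 35, 45] -> [1, 13] and [35, 45]
    Split: [1, 13] -> [1] and [13]
    Merge: [1] + [13] -> [1, 13]
    Split: [35, 45] -> [35] and [45]
    Merge: [35] + [45] -> [35, 45]
  Merge: [1, 13] + [35, 45] -> [1, 13, 35, 45]
  Split: [27, 44, 9, 29] -> [27, 44] and [9, 29]
    Split: [27, 44] -> [27] and [44]
    Merge: [27] + [44] -> [27, 44]
    Split: [9, 29] -> [9] and [29]
    Merge: [9] + [29] -> [9, 29]
  Merge: [27, 44] + [9, 29] -> [9, 27, 29, 44]
Merge: [1, 13, 35, 45] + [9, 27, 29, 44] -> [1, 9, 13, 27, 29, 35, 44, 45]

Final sorted array: [1, 9, 13, 27, 29, 35, 44, 45]

The merge sort proceeds by recursively splitting the array and merging sorted halves.
After all merges, the sorted array is [1, 9, 13, 27, 29, 35, 44, 45].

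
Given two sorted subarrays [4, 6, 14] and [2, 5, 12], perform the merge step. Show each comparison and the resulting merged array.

Merging process:

Compare 4 vs 2: take 2 from right. Merged: [2]
Compare 4 vs 5: take 4 from left. Merged: [2, 4]
Compare 6 vs 5: take 5 from right. Merged: [2, 4, 5]
Compare 6 vs 12: take 6 from left. Merged: [2, 4, 5, 6]
Compare 14 vs 12: take 12 from right. Merged: [2, 4, 5, 6, 12]
Append remaining from left: [14]. Merged: [2, 4, 5, 6, 12, 14]

Final merged array: [2, 4, 5, 6, 12, 14]
Total comparisons: 5

The merged array is [2, 4, 5, 6, 12, 14], requiring 5 comparisons. The merge step runs in O(n) time where n is the total number of elements.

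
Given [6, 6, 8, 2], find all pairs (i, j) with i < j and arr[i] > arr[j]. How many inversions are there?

Finding inversions in [6, 6, 8, 2]:

(0, 3): arr[0]=6 > arr[3]=2
(1, 3): arr[1]=6 > arr[3]=2
(2, 3): arr[2]=8 > arr[3]=2

Total inversions: 3

The array has 3 inversion(s): (0,3), (1,3), (2,3). Each pair (i,j) satisfies i < j and arr[i] > arr[j].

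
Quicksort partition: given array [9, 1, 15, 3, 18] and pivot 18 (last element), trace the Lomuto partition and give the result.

Lomuto partition with pivot = 18:

Initial array: [9, 1, 15, 3, 18]

arr[0]=9 <= 18: swap with position 0, array becomes [9, 1, 15, 3, 18]
arr[1]=1 <= 18: swap with position 1, array becomes [9, 1, 15, 3, 18]
arr[2]=15 <= 18: swap with position 2, array becomes [9, 1, 15, 3, 18]
arr[3]=3 <= 18: swap with position 3, array becomes [9, 1, 15, 3, 18]

Place pivot at position 4: [9, 1, 15, 3, 18]
Pivot position: 4

After partitioning with pivot 18, the array becomes [9, 1, 15, 3, 18]. The pivot is placed at index 4. All elements to the left of the pivot are <= 18, and all elements to the right are > 18.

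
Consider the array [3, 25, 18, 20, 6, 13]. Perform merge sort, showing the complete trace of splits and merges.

Merge sort trace:

Split: [3, 25, 18, 20, 6, 13] -> [3, 25, 18] and [20, 6, 13]
  Split: [3, 25, 18] -> [3] and [25, 18]
    Split: [25, 18] -> [25] and [18]
    Merge: [25] + [18] -> [18, 25]
  Merge: [3] + [18, 25] -> [3, 18, 25]
  Split: [20, 6, 13] -> [20] and [6, 13]
    Split: [6, 13] -> [6] and [13]
    Merge: [6] + [13] -> [6, 13]
  Merge: [20] + [6, 13] -> [6, 13, 20]
Merge: [3, 18, 25] + [6, 13, 20] -> [3, 6, 13, 18, 20, 25]

Final sorted array: [3, 6, 13, 18, 20, 25]

The merge sort proceeds by recursively splitting the array and merging sorted halves.
After all merges, the sorted array is [3, 6, 13, 18, 20, 25].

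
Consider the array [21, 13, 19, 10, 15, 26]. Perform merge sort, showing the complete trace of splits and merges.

Merge sort trace:

Split: [21, 13, 19, 10, 15, 26] -> [21, 13, 19] and [10, 15, 26]
  Split: [21, 13, 19] -> [21] and [13, 19]
    Split: [13, 19] -> [13] and [19]
    Merge: [13] + [19] -> [13, 19]
  Merge: [21] + [13, 19] -> [13, 19, 21]
  Split: [10, 15, 26] -> [10] and [15, 26]
    Split: [15, 26] -> [15] and [26]
    Merge: [15] + [26] -> [15, 26]
  Merge: [10] + [15, 26] -> [10, 15, 26]
Merge: [13, 19, 21] + [10, 15, 26] -> [10, 13, 15, 19, 21, 26]

Final sorted array: [10, 13, 15, 19, 21, 26]

The merge sort proceeds by recursively splitting the array and merging sorted halves.
After all merges, the sorted array is [10, 13, 15, 19, 21, 26].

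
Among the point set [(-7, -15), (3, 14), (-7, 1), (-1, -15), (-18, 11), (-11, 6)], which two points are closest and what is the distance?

Computing all pairwise distances among 6 points:

d((-7, -15), (3, 14)) = 30.6757
d((-7, -15), (-7, 1)) = 16.0
d((-7, -15), (-1, -15)) = 6.0 <-- minimum
d((-7, -15), (-18, 11)) = 28.2312
d((-7, -15), (-11, 6)) = 21.3776
d((3, 14), (-7, 1)) = 16.4012
d((3, 14), (-1, -15)) = 29.2746
d((3, 14), (-18, 11)) = 21.2132
d((3, 14), (-11, 6)) = 16.1245
d((-7, 1), (-1, -15)) = 17.088
d((-7, 1), (-18, 11)) = 14.8661
d((-7, 1), (-11, 6)) = 6.4031
d((-1, -15), (-18, 11)) = 31.0644
d((-1, -15), (-11, 6)) = 23.2594
d((-18, 11), (-11, 6)) = 8.6023

Closest pair: (-7, -15) and (-1, -15) with distance 6.0

The closest pair is (-7, -15) and (-1, -15) with Euclidean distance 6.0. For 6 points, brute-force pairwise comparison is shown above. For large n, the divide-and-conquer algorithm (sort by x, recurse on halves, check the dividing strip) achieves O(n log n).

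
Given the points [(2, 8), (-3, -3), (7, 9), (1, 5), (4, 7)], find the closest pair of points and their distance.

Computing all pairwise distances among 5 points:

d((2, 8), (-3, -3)) = 12.083
d((2, 8), (7, 9)) = 5.099
d((2, 8), (1, 5)) = 3.1623
d((2, 8), (4, 7)) = 2.2361 <-- minimum
d((-3, -3), (7, 9)) = 15.6205
d((-3, -3), (1, 5)) = 8.9443
d((-3, -3), (4, 7)) = 12.2066
d((7, 9), (1, 5)) = 7.2111
d((7, 9), (4, 7)) = 3.6056
d((1, 5), (4, 7)) = 3.6056

Closest pair: (2, 8) and (4, 7) with distance 2.2361

The closest pair is (2, 8) and (4, 7) with Euclidean distance 2.2361. For 5 points, brute-force pairwise comparison is shown above. For large n, the divide-and-conquer algorithm (sort by x, recurse on halves, check the dividing strip) achieves O(n log n).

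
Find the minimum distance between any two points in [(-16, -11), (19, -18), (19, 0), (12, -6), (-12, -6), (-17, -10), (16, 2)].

Computing all pairwise distances among 7 points:

d((-16, -11), (19, -18)) = 35.6931
d((-16, -11), (19, 0)) = 36.6879
d((-16, -11), (12, -6)) = 28.4429
d((-16, -11), (-12, -6)) = 6.4031
d((-16, -11), (-17, -10)) = 1.4142 <-- minimum
d((-16, -11), (16, 2)) = 34.5398
d((19, -18), (19, 0)) = 18.0
d((19, -18), (12, -6)) = 13.8924
d((19, -18), (-12, -6)) = 33.2415
d((19, -18), (-17, -10)) = 36.8782
d((19, -18), (16, 2)) = 20.2237
d((19, 0), (12, -6)) = 9.2195
d((19, 0), (-12, -6)) = 31.5753
d((19, 0), (-17, -10)) = 37.3631
d((19, 0), (16, 2)) = 3.6056
d((12, -6), (-12, -6)) = 24.0
d((12, -6), (-17, -10)) = 29.2746
d((12, -6), (16, 2)) = 8.9443
d((-12, -6), (-17, -10)) = 6.4031
d((-12, -6), (16, 2)) = 29.1204
d((-17, -10), (16, 2)) = 35.1141

Closest pair: (-16, -11) and (-17, -10) with distance 1.4142

The closest pair is (-16, -11) and (-17, -10) with Euclidean distance 1.4142. For 7 points, brute-force pairwise comparison is shown above. For large n, the divide-and-conquer algorithm (sort by x, recurse on halves, check the dividing strip) achieves O(n log n).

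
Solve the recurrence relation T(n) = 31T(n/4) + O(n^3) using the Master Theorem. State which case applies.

Master Theorem for T(n) = 31T(n/4) + O(n^3):

a = 31, b = 4, c = 3
log_b(a) = log_4(31) = 2.4771

Case 3: c = 3 > log_4(31) = 2.4771
T(n) = O(n^3) = O(n^3)

For T(n) = 31T(n/4) + O(n^3): log_4(31) = 2.4771. This is Case 3 of the Master Theorem (c > log_b(a), work dominated by root), giving O(n^3).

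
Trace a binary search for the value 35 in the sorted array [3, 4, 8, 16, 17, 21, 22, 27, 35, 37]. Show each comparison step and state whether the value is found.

Binary search for 35 in [3, 4, 8, 16, 17, 21, 22, 27, 35, 37]:

lo=0, hi=9, mid=4, arr[mid]=17 -> 17 < 35, search right half
lo=5, hi=9, mid=7, arr[mid]=27 -> 27 < 35, search right half
lo=8, hi=9, mid=8, arr[mid]=35 -> Found target at index 8!

Binary search finds 35 at index 8 after 3 comparisons. The search repeatedly halves the search space by comparing with the middle element.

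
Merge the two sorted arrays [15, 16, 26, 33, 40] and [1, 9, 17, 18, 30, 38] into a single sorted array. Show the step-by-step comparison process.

Merging process:

Compare 15 vs 1: take 1 from right. Merged: [1]
Compare 15 vs 9: take 9 from right. Merged: [1, 9]
Compare 15 vs 17: take 15 from left. Merged: [1, 9, 15]
Compare 16 vs 17: take 16 from left. Merged: [1, 9, 15, 16]
Compare 26 vs 17: take 17 from right. Merged: [1, 9, 15, 16, 17]
Compare 26 vs 18: take 18 from right. Merged: [1, 9, 15, 16, 17, 18]
Compare 26 vs 30: take 26 from left. Merged: [1, 9, 15, 16, 17, 18, 26]
Compare 33 vs 30: take 30 from right. Merged: [1, 9, 15, 16, 17, 18, 26, 30]
Compare 33 vs 38: take 33 from left. Merged: [1, 9, 15, 16, 17, 18, 26, 30, 33]
Compare 40 vs 38: take 38 from right. Merged: [1, 9, 15, 16, 17, 18, 26, 30, 33, 38]
Append remaining from left: [40]. Merged: [1, 9, 15, 16, 17, 18, 26, 30, 33, 38, 40]

Final merged array: [1, 9, 15, 16, 17, 18, 26, 30, 33, 38, 40]
Total comparisons: 10

The merged array is [1, 9, 15, 16, 17, 18, 26, 30, 33, 38, 40], requiring 10 comparisons. The merge step runs in O(n) time where n is the total number of elements.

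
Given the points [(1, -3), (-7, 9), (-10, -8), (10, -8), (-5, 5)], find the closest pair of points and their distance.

Computing all pairwise distances among 5 points:

d((1, -3), (-7, 9)) = 14.4222
d((1, -3), (-10, -8)) = 12.083
d((1, -3), (10, -8)) = 10.2956
d((1, -3), (-5, 5)) = 10.0
d((-7, 9), (-10, -8)) = 17.2627
d((-7, 9), (10, -8)) = 24.0416
d((-7, 9), (-5, 5)) = 4.4721 <-- minimum
d((-10, -8), (10, -8)) = 20.0
d((-10, -8), (-5, 5)) = 13.9284
d((10, -8), (-5, 5)) = 19.8494

Closest pair: (-7, 9) and (-5, 5) with distance 4.4721

The closest pair is (-7, 9) and (-5, 5) with Euclidean distance 4.4721. For 5 points, brute-force pairwise comparison is shown above. For large n, the divide-and-conquer algorithm (sort by x, recurse on halves, check the dividing strip) achieves O(n log n).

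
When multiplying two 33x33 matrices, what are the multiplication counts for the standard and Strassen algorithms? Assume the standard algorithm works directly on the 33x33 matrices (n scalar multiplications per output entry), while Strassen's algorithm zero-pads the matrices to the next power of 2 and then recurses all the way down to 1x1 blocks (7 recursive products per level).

Matrix multiplication for 33x33 matrices:

Strassen's algorithm requires power-of-2 dimensions. Pad 33x33 to 64x64 (next power of 2).

Standard algorithm: 33^3 = 35937 multiplications
Strassen's algorithm: 7^(log2(64)) = 7^6 = 117649 multiplications
Difference: 35937 - 117649 = -81712 (Strassen uses MORE here due to padding overhead — for small or just-over-power-of-2 n, padding can outweigh the per-level savings)

Standard: 35937 multiplications (33^3). Strassen: 117649 multiplications (7^6, after padding to 64x64). Strassen reduces 8 recursive multiplications to 7 at each level.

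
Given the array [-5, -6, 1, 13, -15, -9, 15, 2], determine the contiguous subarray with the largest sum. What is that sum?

Using Kadane's algorithm on [-5, -6, 1, 13, -15, -9, 15, 2]:

Scanning through the array:
Position 1 (value -6): max_ending_here = -6, max_so_far = -5
Position 2 (value 1): max_ending_here = 1, max_so_far = 1
Position 3 (value 13): max_ending_here = 14, max_so_far = 14
Position 4 (value -15): max_ending_here = -1, max_so_far = 14
Position 5 (value -9): max_ending_here = -9, max_so_far = 14
Position 6 (value 15): max_ending_here = 15, max_so_far = 15
Position 7 (value 2): max_ending_here = 17, max_so_far = 17

Maximum subarray: [15, 2]
Maximum sum: 17

The maximum subarray is [15, 2] with sum 17. This subarray runs from index 6 to index 7.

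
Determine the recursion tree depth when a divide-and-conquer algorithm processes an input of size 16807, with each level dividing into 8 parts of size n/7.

For divide and conquer with division factor 7:

Problem sizes at each level:
Level 0: 16807
Level 1: 2401
Level 2: 343
Level 3: 49
Level 4: 7
Level 5: 1

The root is level 0 and the size-1 base case is level 5 (the tree spans levels 0 through 5, i.e. 6 levels counting the root), so the depth is the number of divisions: log_7(16807) = 5

The recursion tree depth is log_7(16807) = 5. At each level, the problem size is divided by 7, so it takes 5 divisions to reduce to a base case of size 1. The algorithm makes 8 recursive calls at each level.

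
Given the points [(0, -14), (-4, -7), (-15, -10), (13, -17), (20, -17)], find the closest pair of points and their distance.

Computing all pairwise distances among 5 points:

d((0, -14), (-4, -7)) = 8.0623
d((0, -14), (-15, -10)) = 15.5242
d((0, -14), (13, -17)) = 13.3417
d((0, -14), (20, -17)) = 20.2237
d((-4, -7), (-15, -10)) = 11.4018
d((-4, -7), (13, -17)) = 19.7231
d((-4, -7), (20, -17)) = 26.0
d((-15, -10), (13, -17)) = 28.8617
d((-15, -10), (20, -17)) = 35.6931
d((13, -17), (20, -17)) = 7.0 <-- minimum

Closest pair: (13, -17) and (20, -17) with distance 7.0

The closest pair is (13, -17) and (20, -17) with Euclidean distance 7.0. For 5 points, brute-force pairwise comparison is shown above. For large n, the divide-and-conquer algorithm (sort by x, recurse on halves, check the dividing strip) achieves O(n log n).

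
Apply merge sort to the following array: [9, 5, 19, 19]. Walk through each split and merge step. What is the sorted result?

Merge sort trace:

Split: [9, 5, 19, 19] -> [9, 5] and [19, 19]
  Split: [9, 5] -> [9] and [5]
  Merge: [9] + [5] -> [5, 9]
  Split: [19, 19] -> [19] and [19]
  Merge: [19] + [19] -> [19, 19]
Merge: [5, 9] + [19, 19] -> [5, 9, 19, 19]

Final sorted array: [5, 9, 19, 19]

The merge sort proceeds by recursively splitting the array and merging sorted halves.
After all merges, the sorted array is [5, 9, 19, 19].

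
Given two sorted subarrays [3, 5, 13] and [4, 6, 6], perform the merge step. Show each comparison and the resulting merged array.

Merging process:

Compare 3 vs 4: take 3 from left. Merged: [3]
Compare 5 vs 4: take 4 from right. Merged: [3, 4]
Compare 5 vs 6: take 5 from left. Merged: [3, 4, 5]
Compare 13 vs 6: take 6 from right. Merged: [3, 4, 5, 6]
Compare 13 vs 6: take 6 from right. Merged: [3, 4, 5, 6, 6]
Append remaining from left: [13]. Merged: [3, 4, 5, 6, 6, 13]

Final merged array: [3, 4, 5, 6, 6, 13]
Total comparisons: 5

The merged array is [3, 4, 5, 6, 6, 13], requiring 5 comparisons. The merge step runs in O(n) time where n is the total number of elements.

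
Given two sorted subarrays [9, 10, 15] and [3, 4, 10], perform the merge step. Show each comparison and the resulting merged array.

Merging process:

Compare 9 vs 3: take 3 from right. Merged: [3]
Compare 9 vs 4: take 4 from right. Merged: [3, 4]
Compare 9 vs 10: take 9 from left. Merged: [3, 4, 9]
Compare 10 vs 10: take 10 from left. Merged: [3, 4, 9, 10]
Compare 15 vs 10: take 10 from right. Merged: [3, 4, 9, 10, 10]
Append remaining from left: [15]. Merged: [3, 4, 9, 10, 10, 15]

Final merged array: [3, 4, 9, 10, 10, 15]
Total comparisons: 5

The merged array is [3, 4, 9, 10, 10, 15], requiring 5 comparisons. The merge step runs in O(n) time where n is the total number of elements.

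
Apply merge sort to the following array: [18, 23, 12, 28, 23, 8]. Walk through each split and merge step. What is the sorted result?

Merge sort trace:

Split: [18, 23, 12, 28, 23, 8] -> [18, 23, 12] and [28, 23, 8]
  Split: [18, 23, 12] -> [18] and [23, 12]
    Split: [23, 12] -> [23] and [12]
    Merge: [23] + [12] -> [12, 23]
  Merge: [18] + [12, 23] -> [12, 18, 23]
  Split: [28, 23, 8] -> [28] and [23, 8]
    Split: [23, 8] -> [23] and [8]
    Merge: [23] + [8] -> [8, 23]
  Merge: [28] + [8, 23] -> [8, 23, 28]
Merge: [12, 18, 23] + [8, 23, 28] -> [8, 12, 18, 23, 23, 28]

Final sorted array: [8, 12, 18, 23, 23, 28]

The merge sort proceeds by recursively splitting the array and merging sorted halves.
After all merges, the sorted array is [8, 12, 18, 23, 23, 28].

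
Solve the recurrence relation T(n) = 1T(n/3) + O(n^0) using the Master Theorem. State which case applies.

Master Theorem for T(n) = 1T(n/3) + O(n^0):

a = 1, b = 3, c = 0
log_b(a) = log_3(1) = 0.0000

Case 2: c = 0 = log_3(1) = 0.0000
T(n) = O(n^0 log n) = O(log n)

For T(n) = 1T(n/3) + O(n^0): log_3(1) = 0.0000. This is Case 2 of the Master Theorem (c = log_b(a), equal work at all levels), giving O(log n).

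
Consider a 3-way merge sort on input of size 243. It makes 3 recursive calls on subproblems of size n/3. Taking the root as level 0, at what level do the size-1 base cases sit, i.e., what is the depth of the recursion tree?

For divide and conquer with division factor 3:

Problem sizes at each level:
Level 0: 243
Level 1: 81
Level 2: 27
Level 3: 9
Level 4: 3
Level 5: 1

The root is level 0 and the size-1 base case is level 5 (the tree spans levels 0 through 5, i.e. 6 levels counting the root), so the depth is the number of divisions: log_3(243) = 5

The recursion tree depth is log_3(243) = 5. At each level, the problem size is divided by 3, so it takes 5 divisions to reduce to a base case of size 1. The algorithm makes 3 recursive calls at each level.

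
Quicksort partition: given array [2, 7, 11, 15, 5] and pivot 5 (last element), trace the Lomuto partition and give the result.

Lomuto partition with pivot = 5:

Initial array: [2, 7, 11, 15, 5]

arr[0]=2 <= 5: swap with position 0, array becomes [2, 7, 11, 15, 5]
arr[1]=7 > 5: no swap
arr[2]=11 > 5: no swap
arr[3]=15 > 5: no swap

Place pivot at position 1: [2, 5, 11, 15, 7]
Pivot position: 1

After partitioning with pivot 5, the array becomes [2, 5, 11, 15, 7]. The pivot is placed at index 1. All elements to the left of the pivot are <= 5, and all elements to the right are > 5.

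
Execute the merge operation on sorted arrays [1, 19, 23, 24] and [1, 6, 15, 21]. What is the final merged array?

Merging process:

Compare 1 vs 1: take 1 from left. Merged: [1]
Compare 19 vs 1: take 1 from right. Merged: [1, 1]
Compare 19 vs 6: take 6 from right. Merged: [1, 1, 6]
Compare 19 vs 15: take 15 from right. Merged: [1, 1, 6, 15]
Compare 19 vs 21: take 19 from left. Merged: [1, 1, 6, 15, 19]
Compare 23 vs 21: take 21 from right. Merged: [1, 1, 6, 15, 19, 21]
Append remaining from left: [23, 24]. Merged: [1, 1, 6, 15, 19, 21, 23, 24]

Final merged array: [1, 1, 6, 15, 19, 21, 23, 24]
Total comparisons: 6

The merged array is [1, 1, 6, 15, 19, 21, 23, 24], requiring 6 comparisons. The merge step runs in O(n) time where n is the total number of elements.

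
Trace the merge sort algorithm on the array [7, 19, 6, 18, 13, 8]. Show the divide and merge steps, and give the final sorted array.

Merge sort trace:

Split: [7, 19, 6, 18, 13, 8] -> [7, 19, 6] and [18, 13, 8]
  Split: [7, 19, 6] -> [7] and [19, 6]
    Split: [19, 6] -> [19] and [6]
    Merge: [19] + [6] -> [6, 19]
  Merge: [7] + [6, 19] -> [6, 7, 19]
  Split: [18, 13, 8] -> [18] and [13, 8]
    Split: [13, 8] -> [13] and [8]
    Merge: [13] + [8] -> [8, 13]
  Merge: [18] + [8, 13] -> [8, 13, 18]
Merge: [6, 7, 19] + [8, 13, 18] -> [6, 7, 8, 13, 18, 19]

Final sorted array: [6, 7, 8, 13, 18, 19]

The merge sort proceeds by recursively splitting the array and merging sorted halves.
After all merges, the sorted array is [6, 7, 8, 13, 18, 19].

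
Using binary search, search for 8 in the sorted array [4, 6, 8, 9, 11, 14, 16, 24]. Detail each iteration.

Binary search for 8 in [4, 6, 8, 9, 11, 14, 16, 24]:

lo=0, hi=7, mid=3, arr[mid]=9 -> 9 > 8, search left half
lo=0, hi=2, mid=1, arr[mid]=6 -> 6 < 8, search right half
lo=2, hi=2, mid=2, arr[mid]=8 -> Found target at index 2!

Binary search finds 8 at index 2 after 3 comparisons. The search repeatedly halves the search space by comparing with the middle element.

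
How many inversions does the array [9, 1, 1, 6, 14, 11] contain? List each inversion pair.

Finding inversions in [9, 1, 1, 6, 14, 11]:

(0, 1): arr[0]=9 > arr[1]=1
(0, 2): arr[0]=9 > arr[2]=1
(0, 3): arr[0]=9 > arr[3]=6
(4, 5): arr[4]=14 > arr[5]=11

Total inversions: 4

The array has 4 inversion(s): (0,1), (0,2), (0,3), (4,5). Each pair (i,j) satisfies i < j and arr[i] > arr[j].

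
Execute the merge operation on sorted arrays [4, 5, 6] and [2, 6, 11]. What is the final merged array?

Merging process:

Compare 4 vs 2: take 2 from right. Merged: [2]
Compare 4 vs 6: take 4 from left. Merged: [2, 4]
Compare 5 vs 6: take 5 from left. Merged: [2, 4, 5]
Compare 6 vs 6: take 6 from left. Merged: [2, 4, 5, 6]
Append remaining from right: [6, 11]. Merged: [2, 4, 5, 6, 6, 11]

Final merged array: [2, 4, 5, 6, 6, 11]
Total comparisons: 4

The merged array is [2, 4, 5, 6, 6, 11], requiring 4 comparisons. The merge step runs in O(n) time where n is the total number of elements.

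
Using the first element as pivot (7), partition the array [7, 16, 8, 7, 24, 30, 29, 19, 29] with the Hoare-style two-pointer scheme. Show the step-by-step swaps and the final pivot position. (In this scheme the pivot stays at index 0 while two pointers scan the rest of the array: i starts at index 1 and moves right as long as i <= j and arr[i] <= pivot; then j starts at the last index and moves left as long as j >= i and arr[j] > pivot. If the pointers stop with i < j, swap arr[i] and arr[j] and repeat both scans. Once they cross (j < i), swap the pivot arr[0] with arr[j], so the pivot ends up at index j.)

Hoare-style two-pointer partition with pivot = 7:

Initial array: [7, 16, 8, 7, 24, 30, 29, 19, 29]

Pointers start at i = 1, j = 8.
i stops at index 1 (arr[1]=16 > 7), j stops at index 3 (arr[3]=7 <= 7): swap arr[1] and arr[3], array becomes [7, 7, 8, 16, 24, 30, 29, 19, 29]
i ends at 2, j ends at 1: the pointers have crossed (j < i), so scanning stops.

Swap pivot arr[0] with arr[1] to place pivot at position 1: [7, 7, 8, 16, 24, 30, 29, 19, 29]
Pivot position: 1

After partitioning with pivot 7, the array becomes [7, 7, 8, 16, 24, 30, 29, 19, 29]. The pivot is placed at index 1. All elements to the left of the pivot are <= 7, and all elements to the right are > 7.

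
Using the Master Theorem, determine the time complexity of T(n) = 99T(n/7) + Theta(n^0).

Master Theorem for T(n) = 99T(n/7) + O(n^0):

a = 99, b = 7, c = 0
log_b(a) = log_7(99) = 2.3614

Case 1: c = 0 < log_7(99) = 2.3614
T(n) = O(n^(log_7 99))

For T(n) = 99T(n/7) + O(n^0): log_7(99) = 2.3614. This is Case 1 of the Master Theorem (c < log_b(a), work dominated by leaves), giving O(n^(log_7 99)).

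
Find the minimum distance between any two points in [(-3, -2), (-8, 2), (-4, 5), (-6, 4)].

Computing all pairwise distances among 4 points:

d((-3, -2), (-8, 2)) = 6.4031
d((-3, -2), (-4, 5)) = 7.0711
d((-3, -2), (-6, 4)) = 6.7082
d((-8, 2), (-4, 5)) = 5.0
d((-8, 2), (-6, 4)) = 2.8284
d((-4, 5), (-6, 4)) = 2.2361 <-- minimum

Closest pair: (-4, 5) and (-6, 4) with distance 2.2361

The closest pair is (-4, 5) and (-6, 4) with Euclidean distance 2.2361. For 4 points, brute-force pairwise comparison is shown above. For large n, the divide-and-conquer algorithm (sort by x, recurse on halves, check the dividing strip) achieves O(n log n).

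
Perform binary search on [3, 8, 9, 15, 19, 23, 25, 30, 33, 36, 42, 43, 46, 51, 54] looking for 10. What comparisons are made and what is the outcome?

Binary search for 10 in [3, 8, 9, 15, 19, 23, 25, 30, 33, 36, 42, 43, 46, 51, 54]:

lo=0, hi=14, mid=7, arr[mid]=30 -> 30 > 10, search left half
lo=0, hi=6, mid=3, arr[mid]=15 -> 15 > 10, search left half
lo=0, hi=2, mid=1, arr[mid]=8 -> 8 < 10, search right half
lo=2, hi=2, mid=2, arr[mid]=9 -> 9 < 10, search right half
lo=3 > hi=2, target 10 not found

Binary search determines that 10 is not in the array after 4 comparisons. The search space was exhausted without finding the target.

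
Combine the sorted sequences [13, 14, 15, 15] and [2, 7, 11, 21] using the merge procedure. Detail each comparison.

Merging process:

Compare 13 vs 2: take 2 from right. Merged: [2]
Compare 13 vs 7: take 7 from right. Merged: [2, 7]
Compare 13 vs 11: take 11 from right. Merged: [2, 7, 11]
Compare 13 vs 21: take 13 from left. Merged: [2, 7, 11, 13]
Compare 14 vs 21: take 14 from left. Merged: [2, 7, 11, 13, 14]
Compare 15 vs 21: take 15 from left. Merged: [2, 7, 11, 13, 14, 15]
Compare 15 vs 21: take 15 from left. Merged: [2, 7, 11, 13, 14, 15, 15]
Append remaining from right: [21]. Merged: [2, 7, 11, 13, 14, 15, 15, 21]

Final merged array: [2, 7, 11, 13, 14, 15, 15, 21]
Total comparisons: 7

The merged array is [2, 7, 11, 13, 14, 15, 15, 21], requiring 7 comparisons. The merge step runs in O(n) time where n is the total number of elements.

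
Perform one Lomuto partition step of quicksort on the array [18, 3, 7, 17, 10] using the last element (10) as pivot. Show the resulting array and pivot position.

Lomuto partition with pivot = 10:

Initial array: [18, 3, 7, 17, 10]

arr[0]=18 > 10: no swap
arr[1]=3 <= 10: swap with position 0, array becomes [3, 18, 7, 17, 10]
arr[2]=7 <= 10: swap with position 1, array becomes [3, 7, 18, 17, 10]
arr[3]=17 > 10: no swap

Place pivot at position 2: [3, 7, 10, 17, 18]
Pivot position: 2

After partitioning with pivot 10, the array becomes [3, 7, 10, 17, 18]. The pivot is placed at index 2. All elements to the left of the pivot are <= 10, and all elements to the right are > 10.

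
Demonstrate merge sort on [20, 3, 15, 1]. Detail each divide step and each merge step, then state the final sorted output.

Merge sort trace:

Split: [20, 3, 15, 1] -> [20, 3] and [15, 1]
  Split: [20, 3] -> [20] and [3]
  Merge: [20] + [3] -> [3, 20]
  Split: [15, 1] -> [15] and [1]
  Merge: [15] + [1] -> [1, 15]
Merge: [3, 20] + [1, 15] -> [1, 3, 15, 20]

Final sorted array: [1, 3, 15, 20]

The merge sort proceeds by recursively splitting the array and merging sorted halves.
After all merges, the sorted array is [1, 3, 15, 20].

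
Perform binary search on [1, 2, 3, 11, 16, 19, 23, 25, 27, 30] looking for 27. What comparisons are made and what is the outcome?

Binary search for 27 in [1, 2, 3, 11, 16, 19, 23, 25, 27, 30]:

lo=0, hi=9, mid=4, arr[mid]=16 -> 16 < 27, search right half
lo=5, hi=9, mid=7, arr[mid]=25 -> 25 < 27, search right half
lo=8, hi=9, mid=8, arr[mid]=27 -> Found target at index 8!

Binary search finds 27 at index 8 after 3 comparisons. The search repeatedly halves the search space by comparing with the middle element.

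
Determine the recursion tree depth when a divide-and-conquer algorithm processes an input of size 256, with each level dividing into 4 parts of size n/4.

For divide and conquer with division factor 4:

Problem sizes at each level:
Level 0: 256
Level 1: 64
Level 2: 16
Level 3: 4
Level 4: 1

The root is level 0 and the size-1 base case is level 4 (the tree spans levels 0 through 4, i.e. 5 levels counting the root), so the depth is the number of divisions: log_4(256) = 4

The recursion tree depth is log_4(256) = 4. At each level, the problem size is divided by 4, so it takes 4 divisions to reduce to a base case of size 1. The algorithm makes 4 recursive calls at each level.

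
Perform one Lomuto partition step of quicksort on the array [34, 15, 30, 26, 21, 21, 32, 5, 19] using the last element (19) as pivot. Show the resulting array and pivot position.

Lomuto partition with pivot = 19:

Initial array: [34, 15, 30, 26, 21, 21, 32, 5, 19]

arr[0]=34 > 19: no swap
arr[1]=15 <= 19: swap with position 0, array becomes [15, 34, 30, 26, 21, 21, 32, 5, 19]
arr[2]=30 > 19: no swap
arr[3]=26 > 19: no swap
arr[4]=21 > 19: no swap
arr[5]=21 > 19: no swap
arr[6]=32 > 19: no swap
arr[7]=5 <= 19: swap with position 1, array becomes [15, 5, 30, 26, 21, 21, 32, 34, 19]

Place pivot at position 2: [15, 5, 19, 26, 21, 21, 32, 34, 30]
Pivot position: 2

After partitioning with pivot 19, the array becomes [15, 5, 19, 26, 21, 21, 32, 34, 30]. The pivot is placed at index 2. All elements to the left of the pivot are <= 19, and all elements to the right are > 19.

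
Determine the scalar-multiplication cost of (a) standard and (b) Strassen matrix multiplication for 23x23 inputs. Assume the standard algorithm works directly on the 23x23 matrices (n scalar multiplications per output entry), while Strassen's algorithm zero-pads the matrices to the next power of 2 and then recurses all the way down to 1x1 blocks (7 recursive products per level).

Matrix multiplication for 23x23 matrices:

Strassen's algorithm requires power-of-2 dimensions. Pad 23x23 to 32x32 (next power of 2).

Standard algorithm: 23^3 = 12167 multiplications
Strassen's algorithm: 7^(log2(32)) = 7^5 = 16807 multiplications
Difference: 12167 - 16807 = -4640 (Strassen uses MORE here due to padding overhead — for small or just-over-power-of-2 n, padding can outweigh the per-level savings)

Standard: 12167 multiplications (23^3). Strassen: 16807 multiplications (7^5, after padding to 32x32). Strassen reduces 8 recursive multiplications to 7 at each level.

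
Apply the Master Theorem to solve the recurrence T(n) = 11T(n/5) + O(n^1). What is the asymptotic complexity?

Master Theorem for T(n) = 11T(n/5) + O(n^1):

a = 11, b = 5, c = 1
log_b(a) = log_5(11) = 1.4899

Case 1: c = 1 < log_5(11) = 1.4899
T(n) = O(n^(log_5 11))

For T(n) = 11T(n/5) + O(n^1): log_5(11) = 1.4899. This is Case 1 of the Master Theorem (c < log_b(a), work dominated by leaves), giving O(n^(log_5 11)).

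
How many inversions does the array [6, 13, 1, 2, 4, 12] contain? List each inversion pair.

Finding inversions in [6, 13, 1, 2, 4, 12]:

(0, 2): arr[0]=6 > arr[2]=1
(0, 3): arr[0]=6 > arr[3]=2
(0, 4): arr[0]=6 > arr[4]=4
(1, 2): arr[1]=13 > arr[2]=1
(1, 3): arr[1]=13 > arr[3]=2
(1, 4): arr[1]=13 > arr[4]=4
(1, 5): arr[1]=13 > arr[5]=12

Total inversions: 7

The array has 7 inversion(s): (0,2), (0,3), (0,4), (1,2), (1,3), (1,4), (1,5). Each pair (i,j) satisfies i < j and arr[i] > arr[j].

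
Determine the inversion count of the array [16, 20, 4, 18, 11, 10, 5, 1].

Finding inversions in [16, 20, 4, 18, 11, 10, 5, 1]:

(0, 2): arr[0]=16 > arr[2]=4
(0, 4): arr[0]=16 > arr[4]=11
(0, 5): arr[0]=16 > arr[5]=10
(0, 6): arr[0]=16 > arr[6]=5
(0, 7): arr[0]=16 > arr[7]=1
(1, 2): arr[1]=20 > arr[2]=4
(1, 3): arr[1]=20 > arr[3]=18
(1, 4): arr[1]=20 > arr[4]=11
(1, 5): arr[1]=20 > arr[5]=10
(1, 6): arr[1]=20 > arr[6]=5
(1, 7): arr[1]=20 > arr[7]=1
(2, 7): arr[2]=4 > arr[7]=1
(3, 4): arr[3]=18 > arr[4]=11
(3, 5): arr[3]=18 > arr[5]=10
(3, 6): arr[3]=18 > arr[6]=5
(3, 7): arr[3]=18 > arr[7]=1
(4, 5): arr[4]=11 > arr[5]=10
(4, 6): arr[4]=11 > arr[6]=5
(4, 7): arr[4]=11 > arr[7]=1
(5, 6): arr[5]=10 > arr[6]=5
(5, 7): arr[5]=10 > arr[7]=1
(6, 7): arr[6]=5 > arr[7]=1

Total inversions: 22

The array has 22 inversion(s): (0,2), (0,4), (0,5), (0,6), (0,7), (1,2), (1,3), (1,4), (1,5), (1,6), (1,7), (2,7), (3,4), (3,5), (3,6), (3,7), (4,5), (4,6), (4,7), (5,6), (5,7), (6,7). Each pair (i,j) satisfies i < j and arr[i] > arr[j].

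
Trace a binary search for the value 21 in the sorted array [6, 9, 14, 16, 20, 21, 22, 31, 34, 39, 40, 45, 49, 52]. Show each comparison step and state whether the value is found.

Binary search for 21 in [6, 9, 14, 16, 20, 21, 22, 31, 34, 39, 40, 45, 49, 52]:

lo=0, hi=13, mid=6, arr[mid]=22 -> 22 > 21, search left half
lo=0, hi=5, mid=2, arr[mid]=14 -> 14 < 21, search right half
lo=3, hi=5, mid=4, arr[mid]=20 -> 20 < 21, search right half
lo=5, hi=5, mid=5, arr[mid]=21 -> Found target at index 5!

Binary search finds 21 at index 5 after 4 comparisons. The search repeatedly halves the search space by comparing with the middle element.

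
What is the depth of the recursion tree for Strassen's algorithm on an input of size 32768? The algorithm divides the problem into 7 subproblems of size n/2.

For divide and conquer with division factor 2:

Problem sizes at each level:
Level 0: 32768
Level 1: 16384
Level 2: 8192
Level 3: 4096
Level 4: 2048
Level 5: 1024
Level 6: 512
Level 7: 256
Level 8: 128
Level 9: 64
Level 10: 32
Level 11: 16
Level 12: 8
Level 13: 4
Level 14: 2
Level 15: 1

The root is level 0 and the size-1 base case is level 15 (the tree spans levels 0 through 15, i.e. 16 levels counting the root), so the depth is the number of divisions: log_2(32768) = 15

The recursion tree depth is log_2(32768) = 15. At each level, the problem size is divided by 2, so it takes 15 divisions to reduce to a base case of size 1. The algorithm makes 7 recursive calls at each level.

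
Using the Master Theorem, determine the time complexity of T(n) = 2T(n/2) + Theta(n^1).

Master Theorem for T(n) = 2T(n/2) + O(n^1):

a = 2, b = 2, c = 1
log_b(a) = log_2(2) = 1.0000

Case 2: c = 1 = log_2(2) = 1.0000
T(n) = O(n^1 log n) = O(n log n)

For T(n) = 2T(n/2) + O(n^1): log_2(2) = 1.0000. This is Case 2 of the Master Theorem (c = log_b(a), equal work at all levels), giving O(n log n).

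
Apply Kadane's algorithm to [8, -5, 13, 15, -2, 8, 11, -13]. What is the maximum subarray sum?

Using Kadane's algorithm on [8, -5, 13, 15, -2, 8, 11, -13]:

Scanning through the array:
Position 1 (value -5): max_ending_here = 3, max_so_far = 8
Position 2 (value 13): max_ending_here = 16, max_so_far = 16
Position 3 (value 15): max_ending_here = 31, max_so_far = 31
Position 4 (value -2): max_ending_here = 29, max_so_far = 31
Position 5 (value 8): max_ending_here = 37, max_so_far = 37
Position 6 (value 11): max_ending_here = 48, max_so_far = 48
Position 7 (value -13): max_ending_here = 35, max_so_far = 48

Maximum subarray: [8, -5, 13, 15, -2, 8, 11]
Maximum sum: 48

The maximum subarray is [8, -5, 13, 15, -2, 8, 11] with sum 48. This subarray runs from index 0 to index 6.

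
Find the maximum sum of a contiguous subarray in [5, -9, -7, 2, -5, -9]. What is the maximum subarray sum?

Using Kadane's algorithm on [5, -9, -7, 2, -5, -9]:

Scanning through the array:
Position 1 (value -9): max_ending_here = -4, max_so_far = 5
Position 2 (value -7): max_ending_here = -7, max_so_far = 5
Position 3 (value 2): max_ending_here = 2, max_so_far = 5
Position 4 (value -5): max_ending_here = -3, max_so_far = 5
Position 5 (value -9): max_ending_here = -9, max_so_far = 5

Maximum subarray: [5]
Maximum sum: 5

The maximum subarray is [5] with sum 5. This subarray runs from index 0 to index 0.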